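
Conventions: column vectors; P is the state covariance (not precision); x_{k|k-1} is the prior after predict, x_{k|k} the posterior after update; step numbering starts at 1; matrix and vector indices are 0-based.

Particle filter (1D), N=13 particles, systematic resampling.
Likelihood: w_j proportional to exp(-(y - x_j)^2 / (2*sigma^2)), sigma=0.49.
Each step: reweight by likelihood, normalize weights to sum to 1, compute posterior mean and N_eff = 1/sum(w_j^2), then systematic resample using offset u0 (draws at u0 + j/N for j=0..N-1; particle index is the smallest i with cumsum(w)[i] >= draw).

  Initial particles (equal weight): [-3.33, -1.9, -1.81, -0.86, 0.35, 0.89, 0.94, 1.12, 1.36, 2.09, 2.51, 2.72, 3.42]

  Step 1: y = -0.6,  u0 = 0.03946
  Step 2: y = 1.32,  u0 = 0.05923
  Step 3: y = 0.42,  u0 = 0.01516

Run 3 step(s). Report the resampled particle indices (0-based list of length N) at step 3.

resampled_idx = [0, 1, 2, 3, 4, 5, 6, 7, 8, 9, 10, 11, 12]

step 1: w=[0.0000, 0.0265, 0.0424, 0.7771, 0.1366, 0.0088, 0.0064, 0.0019, 0.0003, 0.0000, 0.0000, 0.0000, 0.0000]  mean=-0.7313  Neff=1.5995  idx=[2, 3, 3, 3, 3, 3, 3, 3, 3, 3, 3, 4, 4]
step 2: w=[0.0000, 0.0002, 0.0002, 0.0002, 0.0002, 0.0002, 0.0002, 0.0002, 0.0002, 0.0002, 0.0002, 0.4991, 0.4991]  mean=0.3478  Neff=2.0071  idx=[11, 11, 11, 11, 11, 11, 12, 12, 12, 12, 12, 12, 12]
step 3: w=[0.0769, 0.0769, 0.0769, 0.0769, 0.0769, 0.0769, 0.0769, 0.0769, 0.0769, 0.0769, 0.0769, 0.0769, 0.0769]  mean=0.3500  Neff=13.0000  idx=[0, 1, 2, 3, 4, 5, 6, 7, 8, 9, 10, 11, 12]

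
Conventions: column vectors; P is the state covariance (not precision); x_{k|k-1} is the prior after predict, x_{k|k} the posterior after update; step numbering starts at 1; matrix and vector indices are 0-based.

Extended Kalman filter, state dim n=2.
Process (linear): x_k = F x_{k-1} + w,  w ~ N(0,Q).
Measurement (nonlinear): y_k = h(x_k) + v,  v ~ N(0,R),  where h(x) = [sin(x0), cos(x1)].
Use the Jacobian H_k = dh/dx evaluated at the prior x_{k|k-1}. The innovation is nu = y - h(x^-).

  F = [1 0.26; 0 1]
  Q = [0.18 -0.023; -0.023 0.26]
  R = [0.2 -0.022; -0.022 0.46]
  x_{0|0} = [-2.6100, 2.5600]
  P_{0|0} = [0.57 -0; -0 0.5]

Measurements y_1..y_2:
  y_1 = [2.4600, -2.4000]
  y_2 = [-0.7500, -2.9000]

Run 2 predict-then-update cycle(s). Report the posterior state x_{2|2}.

x_post = [-2.5273, 3.6163]

step 1: x^-=[-1.9444, 2.5600]  P^-=[0.7838 0.1070; 0.1070 0.7600]  H_jac=[-0.3650 0.0000; 0.0000 -0.5494]  S=[0.3044 -0.0005; -0.0005 0.6894]  K=[-0.9399 -0.0860; -0.1294 -0.6058]  nu=[3.3910, -1.5644]  x^+=[-4.9971, 3.0689]  P^+=[0.5099 0.0344; 0.0344 0.5020]
step 2: x^-=[-4.1992, 3.0689]  P^-=[0.7417 0.1419; 0.1419 0.7620]  H_jac=[-0.4910 0.0000; 0.0000 -0.0726]  S=[0.3788 -0.0169; -0.0169 0.4640]  K=[-0.9639 -0.0574; -0.1896 -0.1262]  nu=[-1.6212, -1.9026]  x^+=[-2.5273, 3.6163]  P^+=[0.3901 0.0716; 0.0716 0.7419]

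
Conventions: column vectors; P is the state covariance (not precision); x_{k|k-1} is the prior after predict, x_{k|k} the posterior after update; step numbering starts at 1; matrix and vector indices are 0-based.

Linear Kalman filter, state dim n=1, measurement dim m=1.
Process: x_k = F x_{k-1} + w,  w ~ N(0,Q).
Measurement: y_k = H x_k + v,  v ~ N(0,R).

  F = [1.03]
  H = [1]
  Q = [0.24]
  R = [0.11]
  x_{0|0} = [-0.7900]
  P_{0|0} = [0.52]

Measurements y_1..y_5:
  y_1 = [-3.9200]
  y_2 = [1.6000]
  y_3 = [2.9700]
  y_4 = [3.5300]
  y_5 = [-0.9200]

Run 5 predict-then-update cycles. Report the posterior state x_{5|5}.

x_post = [0.1508]

step 1: x^-=[-0.8137]  P^-=[0.7917]  S=[0.9017]  K=[0.8780]  nu=[-3.1063]  x^+=[-3.5410]  P^+=[0.0966]
step 2: x^-=[-3.6473]  P^-=[0.3425]  S=[0.4525]  K=[0.7569]  nu=[5.2473]  x^+=[0.3243]  P^+=[0.0833]
step 3: x^-=[0.3340]  P^-=[0.3283]  S=[0.4383]  K=[0.7490]  nu=[2.6360]  x^+=[2.3085]  P^+=[0.0824]
step 4: x^-=[2.3778]  P^-=[0.3274]  S=[0.4374]  K=[0.7485]  nu=[1.1522]  x^+=[3.2402]  P^+=[0.0823]
step 5: x^-=[3.3374]  P^-=[0.3274]  S=[0.4374]  K=[0.7485]  nu=[-4.2574]  x^+=[0.1508]  P^+=[0.0823]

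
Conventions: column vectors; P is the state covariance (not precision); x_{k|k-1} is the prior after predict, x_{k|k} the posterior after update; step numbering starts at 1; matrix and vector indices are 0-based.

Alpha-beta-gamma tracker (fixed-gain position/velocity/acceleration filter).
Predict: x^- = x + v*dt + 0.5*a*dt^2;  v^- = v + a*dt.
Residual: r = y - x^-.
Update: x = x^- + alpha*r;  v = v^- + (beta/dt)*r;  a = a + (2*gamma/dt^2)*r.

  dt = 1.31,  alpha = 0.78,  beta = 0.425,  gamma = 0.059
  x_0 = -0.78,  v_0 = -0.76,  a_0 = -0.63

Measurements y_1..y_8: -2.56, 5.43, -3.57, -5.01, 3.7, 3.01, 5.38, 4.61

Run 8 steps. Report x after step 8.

step 1: x_pred=-2.3162  r=-0.2438  x^+=-2.5064  v^+=-1.6644  a^+=-0.6468
step 2: x_pred=-5.2417  r=10.6717  x^+=3.0822  v^+=0.9505  a^+=0.0870
step 3: x_pred=4.4021  r=-7.9721  x^+=-1.8161  v^+=-1.5218  a^+=-0.4611
step 4: x_pred=-4.2054  r=-0.8046  x^+=-4.8330  v^+=-2.3870  a^+=-0.5165
step 5: x_pred=-8.4031  r=12.1031  x^+=1.0373  v^+=0.8630  a^+=0.3158
step 6: x_pred=2.4388  r=0.5712  x^+=2.8843  v^+=1.4620  a^+=0.3550
step 7: x_pred=5.1042  r=0.2758  x^+=5.3193  v^+=2.0165  a^+=0.3740
step 8: x_pred=8.2819  r=-3.6719  x^+=5.4178  v^+=1.3152  a^+=0.1215

x_post = 5.4178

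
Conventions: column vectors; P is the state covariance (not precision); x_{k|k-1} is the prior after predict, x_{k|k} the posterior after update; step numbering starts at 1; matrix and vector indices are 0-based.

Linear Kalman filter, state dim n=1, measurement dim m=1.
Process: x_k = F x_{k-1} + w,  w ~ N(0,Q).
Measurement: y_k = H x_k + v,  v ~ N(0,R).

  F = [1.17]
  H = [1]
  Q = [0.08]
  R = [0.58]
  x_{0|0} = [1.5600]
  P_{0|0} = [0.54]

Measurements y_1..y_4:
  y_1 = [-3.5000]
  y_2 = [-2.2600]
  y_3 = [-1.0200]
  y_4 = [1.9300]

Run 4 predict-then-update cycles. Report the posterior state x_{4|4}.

x_post = [-0.2944]

step 1: x^-=[1.8252]  P^-=[0.8192]  S=[1.3992]  K=[0.5855]  nu=[-5.3252]  x^+=[-1.2926]  P^+=[0.3396]
step 2: x^-=[-1.5123]  P^-=[0.5448]  S=[1.1248]  K=[0.4844]  nu=[-0.7477]  x^+=[-1.8745]  P^+=[0.2809]
step 3: x^-=[-2.1931]  P^-=[0.4646]  S=[1.0446]  K=[0.4448]  nu=[1.1731]  x^+=[-1.6714]  P^+=[0.2580]
step 4: x^-=[-1.9555]  P^-=[0.4331]  S=[1.0131]  K=[0.4275]  nu=[3.8855]  x^+=[-0.2944]  P^+=[0.2480]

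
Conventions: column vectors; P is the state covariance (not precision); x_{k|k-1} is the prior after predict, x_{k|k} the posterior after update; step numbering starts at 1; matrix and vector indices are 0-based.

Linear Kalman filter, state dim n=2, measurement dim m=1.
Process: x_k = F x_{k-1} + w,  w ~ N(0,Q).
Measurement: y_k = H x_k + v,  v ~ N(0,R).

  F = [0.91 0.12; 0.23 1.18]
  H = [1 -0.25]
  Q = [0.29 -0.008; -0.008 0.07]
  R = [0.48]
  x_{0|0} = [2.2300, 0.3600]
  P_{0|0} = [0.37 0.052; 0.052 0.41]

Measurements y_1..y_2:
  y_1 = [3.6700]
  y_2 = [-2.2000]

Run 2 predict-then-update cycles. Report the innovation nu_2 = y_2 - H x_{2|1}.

innov = [-4.6475]

step 1: x^-=[2.0725, 0.9377]  P^-=[0.6137 0.1848; 0.1848 0.6887]  S=[1.0443]  K=[0.5434; 0.0121]  nu=[1.8319]  x^+=[3.0679, 0.9598]  P^+=[0.3053 0.1779; 0.1779 0.6885]
step 2: x^-=[2.9070, 1.8382]  P^-=[0.5916 0.3494; 0.3494 1.1414]  S=[0.9683]  K=[0.5208; 0.0661]  nu=[-4.6475]  x^+=[0.4867, 1.5310]  P^+=[0.3290 0.3160; 0.3160 1.1372]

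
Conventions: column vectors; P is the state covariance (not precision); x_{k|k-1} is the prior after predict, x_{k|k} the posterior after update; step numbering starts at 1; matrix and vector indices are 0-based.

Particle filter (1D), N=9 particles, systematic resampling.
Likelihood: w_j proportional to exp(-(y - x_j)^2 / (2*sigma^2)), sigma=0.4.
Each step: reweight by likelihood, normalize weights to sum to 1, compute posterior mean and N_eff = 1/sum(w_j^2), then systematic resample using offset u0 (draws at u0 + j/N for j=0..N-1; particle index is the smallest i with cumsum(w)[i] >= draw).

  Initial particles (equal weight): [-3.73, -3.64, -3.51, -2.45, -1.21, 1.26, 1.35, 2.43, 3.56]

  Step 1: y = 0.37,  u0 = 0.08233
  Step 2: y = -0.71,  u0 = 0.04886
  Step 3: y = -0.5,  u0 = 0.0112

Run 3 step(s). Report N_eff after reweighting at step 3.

step 1: w=[0.0000, 0.0000, 0.0000, 0.0000, 0.0030, 0.6266, 0.3703, 0.0000, 0.0000]  mean=1.2858  Neff=1.8875  idx=[5, 5, 5, 5, 5, 6, 6, 6, 6]
step 2: w=[0.1590, 0.1590, 0.1590, 0.1590, 0.1590, 0.0512, 0.0512, 0.0512, 0.0512]  mean=1.2784  Neff=7.3017  idx=[0, 1, 1, 2, 3, 3, 4, 5, 7]
step 3: w=[0.1295, 0.1295, 0.1295, 0.1295, 0.1295, 0.1295, 0.1295, 0.0469, 0.0469]  mean=1.2684  Neff=8.2160  idx=[0, 0, 1, 2, 3, 4, 5, 6, 6]

N_eff = 8.2160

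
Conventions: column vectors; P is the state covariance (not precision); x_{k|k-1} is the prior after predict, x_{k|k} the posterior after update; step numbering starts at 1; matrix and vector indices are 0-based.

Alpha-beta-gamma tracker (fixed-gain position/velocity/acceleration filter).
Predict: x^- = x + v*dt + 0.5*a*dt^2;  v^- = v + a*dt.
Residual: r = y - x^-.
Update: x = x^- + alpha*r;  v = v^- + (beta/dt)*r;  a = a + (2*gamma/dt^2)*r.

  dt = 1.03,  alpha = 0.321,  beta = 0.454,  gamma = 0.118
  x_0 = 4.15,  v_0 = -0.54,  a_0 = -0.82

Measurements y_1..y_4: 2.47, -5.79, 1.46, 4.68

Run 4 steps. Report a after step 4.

step 1: x_pred=3.1588  r=-0.6888  x^+=2.9377  v^+=-1.6882  a^+=-0.9732
step 2: x_pred=0.6826  r=-6.4726  x^+=-1.3951  v^+=-5.5436  a^+=-2.4131
step 3: x_pred=-8.3851  r=9.8451  x^+=-5.2248  v^+=-3.6896  a^+=-0.2230
step 4: x_pred=-9.1434  r=13.8234  x^+=-4.7061  v^+=2.1737  a^+=2.8520

a_post = 2.8520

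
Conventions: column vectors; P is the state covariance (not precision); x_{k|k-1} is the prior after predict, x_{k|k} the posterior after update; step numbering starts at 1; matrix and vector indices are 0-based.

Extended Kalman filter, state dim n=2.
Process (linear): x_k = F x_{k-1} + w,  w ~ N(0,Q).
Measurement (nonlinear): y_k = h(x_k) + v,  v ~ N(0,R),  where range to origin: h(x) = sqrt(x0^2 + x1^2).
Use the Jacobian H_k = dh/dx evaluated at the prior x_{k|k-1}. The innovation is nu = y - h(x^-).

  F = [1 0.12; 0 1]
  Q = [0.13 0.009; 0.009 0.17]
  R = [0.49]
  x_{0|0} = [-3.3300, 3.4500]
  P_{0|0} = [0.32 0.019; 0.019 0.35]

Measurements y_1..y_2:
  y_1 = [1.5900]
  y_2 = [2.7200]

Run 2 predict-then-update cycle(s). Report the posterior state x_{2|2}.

x_post = [-1.8027, 2.2339]

step 1: x^-=[-2.9160, 3.4500]  P^-=[0.4596 0.0700; 0.0700 0.5200]  H_jac=[-0.6455 0.7637]  S=[0.9158]  K=[-0.2656; 0.3843]  nu=[-2.9273]  x^+=[-2.1386, 2.3250]  P^+=[0.3950 0.1635; 0.1635 0.3847]
step 2: x^-=[-1.8596, 2.3250]  P^-=[0.5698 0.2186; 0.2186 0.5547]  H_jac=[-0.6246 0.7809]  S=[0.8373]  K=[-0.2211; 0.3543]  nu=[-0.2572]  x^+=[-1.8027, 2.2339]  P^+=[0.5288 0.2842; 0.2842 0.4496]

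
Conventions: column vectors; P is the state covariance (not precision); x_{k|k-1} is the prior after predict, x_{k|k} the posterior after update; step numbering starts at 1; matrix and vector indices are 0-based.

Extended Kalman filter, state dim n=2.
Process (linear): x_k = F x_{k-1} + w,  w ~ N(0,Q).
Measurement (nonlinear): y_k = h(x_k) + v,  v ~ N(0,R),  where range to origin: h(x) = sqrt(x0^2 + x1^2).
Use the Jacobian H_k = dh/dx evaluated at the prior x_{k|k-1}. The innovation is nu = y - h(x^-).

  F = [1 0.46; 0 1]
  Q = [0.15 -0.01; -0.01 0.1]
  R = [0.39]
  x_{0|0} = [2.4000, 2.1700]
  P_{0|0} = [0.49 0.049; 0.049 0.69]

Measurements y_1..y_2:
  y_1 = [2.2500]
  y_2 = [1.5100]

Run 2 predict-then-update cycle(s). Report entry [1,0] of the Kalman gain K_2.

step 1: x^-=[3.3982, 2.1700]  P^-=[0.8311 0.3564; 0.3564 0.7900]  H_jac=[0.8428 0.5382]  S=[1.5325]  K=[0.5822; 0.4734]  nu=[-1.7820]  x^+=[2.3607, 1.3263]  P^+=[0.3116 -0.0660; -0.0660 0.4465]
step 2: x^-=[2.9708, 1.3263]  P^-=[0.4953 0.1293; 0.1293 0.5465]  H_jac=[0.9131 0.4077]  S=[0.9901]  K=[0.5101; 0.3443]  nu=[-1.7435]  x^+=[2.0816, 0.7261]  P^+=[0.2377 -0.0445; -0.0445 0.4291]

K[1,0] = 0.3443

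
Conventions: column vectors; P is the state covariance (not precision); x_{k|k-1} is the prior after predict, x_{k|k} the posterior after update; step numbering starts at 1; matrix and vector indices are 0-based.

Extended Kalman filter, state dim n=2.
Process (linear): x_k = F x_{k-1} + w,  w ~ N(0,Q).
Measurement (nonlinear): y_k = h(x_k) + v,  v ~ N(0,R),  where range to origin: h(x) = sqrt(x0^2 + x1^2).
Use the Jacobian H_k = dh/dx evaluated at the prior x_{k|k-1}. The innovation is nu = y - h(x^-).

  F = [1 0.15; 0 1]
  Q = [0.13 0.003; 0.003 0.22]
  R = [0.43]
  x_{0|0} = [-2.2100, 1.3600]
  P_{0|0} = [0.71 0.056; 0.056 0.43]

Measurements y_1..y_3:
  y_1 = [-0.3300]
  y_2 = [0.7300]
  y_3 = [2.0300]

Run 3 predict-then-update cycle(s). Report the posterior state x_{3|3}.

x_post = [-0.0237, 1.4452]

step 1: x^-=[-2.0060, 1.3600]  P^-=[0.8665 0.1235; 0.1235 0.6500]  H_jac=[-0.8277 0.5612]  S=[1.1136]  K=[-0.5818; 0.2358]  nu=[-2.7536]  x^+=[-0.4040, 0.7108]  P^+=[0.4895 0.2762; 0.2762 0.5881]
step 2: x^-=[-0.2973, 0.7108]  P^-=[0.7156 0.3675; 0.3675 0.8081]  H_jac=[-0.3859 0.9225]  S=[0.9627]  K=[0.0653; 0.6271]  nu=[-0.0405]  x^+=[-0.3000, 0.6854]  P^+=[0.7115 0.3281; 0.3281 0.4295]
step 3: x^-=[-0.1972, 0.6854]  P^-=[0.9496 0.3955; 0.3955 0.6495]  H_jac=[-0.2765 0.9610]  S=[0.8923]  K=[0.1317; 0.5770]  nu=[1.3168]  x^+=[-0.0237, 1.4452]  P^+=[0.9341 0.3277; 0.3277 0.3524]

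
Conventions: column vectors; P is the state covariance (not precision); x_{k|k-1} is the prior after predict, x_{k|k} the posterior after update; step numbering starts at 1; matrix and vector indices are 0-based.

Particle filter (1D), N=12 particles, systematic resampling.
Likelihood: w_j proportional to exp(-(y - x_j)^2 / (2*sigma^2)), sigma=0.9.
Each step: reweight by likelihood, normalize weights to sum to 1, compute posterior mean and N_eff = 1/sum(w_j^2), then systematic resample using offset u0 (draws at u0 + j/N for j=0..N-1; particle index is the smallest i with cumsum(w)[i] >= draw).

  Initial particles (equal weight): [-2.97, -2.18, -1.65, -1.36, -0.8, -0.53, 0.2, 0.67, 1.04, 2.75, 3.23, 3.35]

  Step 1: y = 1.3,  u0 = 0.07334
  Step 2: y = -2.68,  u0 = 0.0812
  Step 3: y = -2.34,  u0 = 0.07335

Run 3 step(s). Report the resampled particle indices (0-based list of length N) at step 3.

resampled_idx = [0, 1, 2, 2, 3, 4, 4, 5, 6, 7, 7, 10]

step 1: w=[0.0000, 0.0002, 0.0016, 0.0044, 0.0229, 0.0440, 0.1649, 0.2723, 0.3337, 0.0950, 0.0349, 0.0260]  mean=0.9730  Neff=4.4222  idx=[6, 6, 7, 7, 7, 7, 8, 8, 8, 8, 9, 11]
step 2: w=[0.3588, 0.3588, 0.0589, 0.0589, 0.0589, 0.0589, 0.0117, 0.0117, 0.0117, 0.0117, 0.0000, 0.0000]  mean=0.3500  Neff=3.6774  idx=[0, 0, 0, 0, 1, 1, 1, 1, 2, 3, 5, 9]
step 3: w=[0.1157, 0.1157, 0.1157, 0.1157, 0.1157, 0.1157, 0.1157, 0.1157, 0.0231, 0.0231, 0.0231, 0.0054]  mean=0.2371  Neff=9.2038  idx=[0, 1, 2, 2, 3, 4, 4, 5, 6, 7, 7, 10]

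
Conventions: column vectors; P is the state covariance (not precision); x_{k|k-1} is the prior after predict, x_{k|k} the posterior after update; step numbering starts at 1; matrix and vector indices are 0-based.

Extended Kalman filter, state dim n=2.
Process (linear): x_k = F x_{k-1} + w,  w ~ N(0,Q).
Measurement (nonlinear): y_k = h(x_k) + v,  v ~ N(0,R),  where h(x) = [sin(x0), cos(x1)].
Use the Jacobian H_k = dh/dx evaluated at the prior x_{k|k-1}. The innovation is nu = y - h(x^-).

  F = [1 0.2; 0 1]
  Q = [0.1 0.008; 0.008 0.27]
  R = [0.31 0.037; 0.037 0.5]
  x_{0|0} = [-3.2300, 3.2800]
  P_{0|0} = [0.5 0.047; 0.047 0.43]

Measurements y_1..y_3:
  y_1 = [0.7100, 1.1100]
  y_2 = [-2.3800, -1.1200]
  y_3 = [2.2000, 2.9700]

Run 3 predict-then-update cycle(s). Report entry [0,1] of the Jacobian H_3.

H_jac[0,1] = 0.0000

step 1: x^-=[-2.5740, 3.2800]  P^-=[0.6360 0.1410; 0.1410 0.7000]  H_jac=[-0.8432 0.0000; 0.0000 0.1380]  S=[0.7622 0.0206; 0.0206 0.5133]  K=[-0.7054 0.0662; -0.1612 0.1946]  nu=[1.2476, 2.1004]  x^+=[-3.3150, 3.4876]  P^+=[0.2564 0.0507; 0.0507 0.6620]
step 2: x^-=[-2.6175, 3.4876]  P^-=[0.4032 0.1911; 0.1911 0.9320]  H_jac=[-0.8658 0.0000; 0.0000 0.3391]  S=[0.6122 -0.0191; -0.0191 0.6072]  K=[-0.5674 0.0889; -0.2543 0.5126]  nu=[-1.8796, -0.1793]  x^+=[-1.5669, 3.8737]  P^+=[0.1994 0.0692; 0.0692 0.7279]
step 3: x^-=[-0.7922, 3.8737]  P^-=[0.3561 0.2227; 0.2227 0.9979]  H_jac=[0.7023 0.0000; 0.0000 0.6684]  S=[0.4857 0.1416; 0.1416 0.9459]  K=[0.4905 0.0840; 0.1219 0.6870]  nu=[2.9119, 3.7138]  x^+=[0.9481, 6.7798]  P^+=[0.2210 0.0900; 0.0900 0.5206]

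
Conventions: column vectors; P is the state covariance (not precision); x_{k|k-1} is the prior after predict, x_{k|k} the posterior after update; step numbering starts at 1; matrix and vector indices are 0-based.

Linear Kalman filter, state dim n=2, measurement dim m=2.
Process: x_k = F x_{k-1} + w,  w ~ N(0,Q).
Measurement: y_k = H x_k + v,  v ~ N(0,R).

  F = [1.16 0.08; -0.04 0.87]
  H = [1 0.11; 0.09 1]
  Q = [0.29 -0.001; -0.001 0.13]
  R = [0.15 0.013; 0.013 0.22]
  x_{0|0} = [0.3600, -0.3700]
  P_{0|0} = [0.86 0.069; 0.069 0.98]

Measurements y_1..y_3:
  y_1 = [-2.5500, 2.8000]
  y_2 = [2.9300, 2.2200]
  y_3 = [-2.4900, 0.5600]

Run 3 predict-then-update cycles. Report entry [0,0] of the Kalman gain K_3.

step 1: x^-=[0.3880, -0.3363]  P^-=[1.4663 0.0967; 0.0967 0.8683]  S=[1.6481 0.3382; 0.3382 1.1176]  K=[0.9107 -0.0709; -0.0473 0.7991]  nu=[-2.9010, 3.1014]  x^+=[-2.4740, 2.2791]  P^+=[0.1375 -0.0161; -0.0161 0.1766]
step 2: x^-=[-2.6875, 2.0818]  P^-=[0.4731 -0.0113; -0.0113 0.2650]  S=[0.6238 0.0733; 0.0733 0.4868]  K=[0.7623 -0.0506; -0.0358 0.5477]  nu=[5.3885, 0.3801]  x^+=[1.4012, 2.0972]  P^+=[0.1150 -0.0116; -0.0116 0.1211]
step 3: x^-=[1.7931, 1.7685]  P^-=[0.4433 -0.0095; -0.0095 0.2226]  S=[0.5939 0.0678; 0.0678 0.4445]  K=[0.7499 -0.0460; -0.0323 0.5038]  nu=[-4.4777, -1.3699]  x^+=[-1.5017, 1.2230]  P^+=[0.1131 -0.0105; -0.0105 0.1114]

K[0,0] = 0.7499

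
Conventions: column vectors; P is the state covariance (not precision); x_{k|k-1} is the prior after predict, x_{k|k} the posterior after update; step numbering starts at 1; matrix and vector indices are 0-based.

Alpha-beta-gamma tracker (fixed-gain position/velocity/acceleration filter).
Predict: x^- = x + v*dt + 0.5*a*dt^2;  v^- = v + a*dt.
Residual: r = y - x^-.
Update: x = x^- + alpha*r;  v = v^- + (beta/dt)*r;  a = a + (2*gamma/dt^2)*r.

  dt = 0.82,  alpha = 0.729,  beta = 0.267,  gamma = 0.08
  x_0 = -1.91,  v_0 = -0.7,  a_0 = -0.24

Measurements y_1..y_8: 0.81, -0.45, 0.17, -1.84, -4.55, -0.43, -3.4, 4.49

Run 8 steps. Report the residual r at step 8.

resid = 8.5328

step 1: x_pred=-2.5647  r=3.3747  x^+=-0.1045  v^+=0.2020  a^+=0.5630
step 2: x_pred=0.2504  r=-0.7004  x^+=-0.2602  v^+=0.4356  a^+=0.3964
step 3: x_pred=0.2303  r=-0.0603  x^+=0.1863  v^+=0.7410  a^+=0.3820
step 4: x_pred=0.9224  r=-2.7624  x^+=-1.0914  v^+=0.1548  a^+=-0.2753
step 5: x_pred=-1.0570  r=-3.4930  x^+=-3.6034  v^+=-1.2083  a^+=-1.1065
step 6: x_pred=-4.9662  r=4.5362  x^+=-1.6593  v^+=-0.6386  a^+=-0.0271
step 7: x_pred=-2.1921  r=-1.2079  x^+=-3.0727  v^+=-1.0541  a^+=-0.3145
step 8: x_pred=-4.0428  r=8.5328  x^+=2.1776  v^+=1.4663  a^+=1.7159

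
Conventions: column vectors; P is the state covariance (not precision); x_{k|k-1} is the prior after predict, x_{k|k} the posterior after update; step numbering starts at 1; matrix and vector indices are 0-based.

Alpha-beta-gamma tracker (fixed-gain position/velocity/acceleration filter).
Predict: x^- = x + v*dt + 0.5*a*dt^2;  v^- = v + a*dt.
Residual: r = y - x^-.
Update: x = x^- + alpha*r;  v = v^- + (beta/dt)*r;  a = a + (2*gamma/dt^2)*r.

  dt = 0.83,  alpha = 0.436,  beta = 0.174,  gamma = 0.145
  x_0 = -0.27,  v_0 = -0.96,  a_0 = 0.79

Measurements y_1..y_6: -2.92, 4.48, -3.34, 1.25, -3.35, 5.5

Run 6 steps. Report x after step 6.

step 1: x_pred=-0.7947  r=-2.1253  x^+=-1.7213  v^+=-0.7498  a^+=-0.1047
step 2: x_pred=-2.3798  r=6.8598  x^+=0.6111  v^+=0.6013  a^+=2.7830
step 3: x_pred=2.0688  r=-5.4088  x^+=-0.2894  v^+=1.7773  a^+=0.5061
step 4: x_pred=1.3601  r=-0.1101  x^+=1.3121  v^+=2.1743  a^+=0.4598
step 5: x_pred=3.2752  r=-6.6252  x^+=0.3866  v^+=1.1670  a^+=-2.3292
step 6: x_pred=0.5530  r=4.9470  x^+=2.7099  v^+=0.2709  a^+=-0.2467

x_post = 2.7099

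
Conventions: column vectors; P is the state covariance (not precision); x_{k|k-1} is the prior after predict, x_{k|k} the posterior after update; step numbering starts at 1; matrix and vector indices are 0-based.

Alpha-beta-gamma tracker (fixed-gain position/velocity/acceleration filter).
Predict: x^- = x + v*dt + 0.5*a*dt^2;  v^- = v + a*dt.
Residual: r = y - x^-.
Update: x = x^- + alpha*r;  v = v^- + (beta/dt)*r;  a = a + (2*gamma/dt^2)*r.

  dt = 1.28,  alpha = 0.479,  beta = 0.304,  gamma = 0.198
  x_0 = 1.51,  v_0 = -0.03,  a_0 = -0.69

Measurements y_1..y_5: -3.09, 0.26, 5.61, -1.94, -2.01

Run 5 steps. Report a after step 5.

step 1: x_pred=0.9064  r=-3.9964  x^+=-1.0079  v^+=-1.8623  a^+=-1.6559
step 2: x_pred=-4.7482  r=5.0082  x^+=-2.3493  v^+=-2.7925  a^+=-0.4454
step 3: x_pred=-6.2885  r=11.8985  x^+=-0.5891  v^+=-0.5367  a^+=2.4304
step 4: x_pred=0.7149  r=-2.6549  x^+=-0.5568  v^+=1.9437  a^+=1.7887
step 5: x_pred=3.3965  r=-5.4065  x^+=0.8068  v^+=2.9493  a^+=0.4820

a_post = 0.4820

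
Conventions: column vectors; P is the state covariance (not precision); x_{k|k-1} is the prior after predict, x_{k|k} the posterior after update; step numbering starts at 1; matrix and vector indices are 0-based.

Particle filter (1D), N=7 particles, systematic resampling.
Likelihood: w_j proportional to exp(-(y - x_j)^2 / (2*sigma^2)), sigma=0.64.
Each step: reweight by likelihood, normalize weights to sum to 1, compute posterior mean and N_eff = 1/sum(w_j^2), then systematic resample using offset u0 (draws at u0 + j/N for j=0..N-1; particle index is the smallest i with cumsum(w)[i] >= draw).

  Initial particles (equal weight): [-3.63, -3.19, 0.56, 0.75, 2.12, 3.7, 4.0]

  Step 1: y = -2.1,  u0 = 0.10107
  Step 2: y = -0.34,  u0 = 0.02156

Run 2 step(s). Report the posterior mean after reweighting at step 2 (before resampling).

step 1: w=[0.1965, 0.8027, 0.0006, 0.0002, 0.0000, 0.0000, 0.0000]  mean=-3.2735  Neff=1.4642  idx=[0, 1, 1, 1, 1, 1, 1]
step 2: w=[0.0061, 0.1656, 0.1656, 0.1656, 0.1656, 0.1656, 0.1656]  mean=-3.1927  Neff=6.0728  idx=[1, 1, 2, 3, 4, 5, 6]

post_mean = -3.1927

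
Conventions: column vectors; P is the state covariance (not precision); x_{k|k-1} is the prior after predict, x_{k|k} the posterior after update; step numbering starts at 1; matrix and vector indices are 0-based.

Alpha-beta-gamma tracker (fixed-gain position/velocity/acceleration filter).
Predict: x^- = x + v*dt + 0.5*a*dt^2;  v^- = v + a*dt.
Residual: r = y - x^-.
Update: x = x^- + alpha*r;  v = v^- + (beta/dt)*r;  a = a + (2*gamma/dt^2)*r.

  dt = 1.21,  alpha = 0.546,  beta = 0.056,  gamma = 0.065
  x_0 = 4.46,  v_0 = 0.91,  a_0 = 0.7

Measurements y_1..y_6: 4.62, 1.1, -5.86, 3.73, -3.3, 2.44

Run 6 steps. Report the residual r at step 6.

resid = 5.5521

step 1: x_pred=6.0735  r=-1.4535  x^+=5.2799  v^+=1.6897  a^+=0.5709
step 2: x_pred=7.7424  r=-6.6424  x^+=4.1157  v^+=2.0731  a^+=-0.0189
step 3: x_pred=6.6104  r=-12.4704  x^+=-0.1985  v^+=1.4732  a^+=-1.1261
step 4: x_pred=0.7597  r=2.9703  x^+=2.3815  v^+=0.2481  a^+=-0.8624
step 5: x_pred=2.0503  r=-5.3503  x^+=-0.8710  v^+=-1.0431  a^+=-1.3375
step 6: x_pred=-3.1121  r=5.5521  x^+=-0.0807  v^+=-2.4044  a^+=-0.8445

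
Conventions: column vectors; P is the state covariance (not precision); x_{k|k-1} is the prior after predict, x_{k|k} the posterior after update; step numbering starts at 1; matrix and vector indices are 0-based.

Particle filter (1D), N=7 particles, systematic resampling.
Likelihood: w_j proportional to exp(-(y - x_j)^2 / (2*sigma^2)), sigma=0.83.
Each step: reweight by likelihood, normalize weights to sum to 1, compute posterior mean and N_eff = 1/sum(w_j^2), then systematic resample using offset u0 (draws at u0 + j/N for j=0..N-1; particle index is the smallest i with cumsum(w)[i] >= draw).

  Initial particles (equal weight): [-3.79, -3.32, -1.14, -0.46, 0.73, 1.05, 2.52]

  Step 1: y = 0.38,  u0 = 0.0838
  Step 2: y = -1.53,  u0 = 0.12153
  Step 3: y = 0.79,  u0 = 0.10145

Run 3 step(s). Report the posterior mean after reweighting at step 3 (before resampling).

step 1: w=[0.0000, 0.0000, 0.0760, 0.2437, 0.3721, 0.2936, 0.0146]  mean=0.4179  Neff=3.4485  idx=[3, 3, 4, 4, 4, 5, 5]
step 2: w=[0.4534, 0.4534, 0.0255, 0.0255, 0.0255, 0.0083, 0.0083]  mean=-0.3437  Neff=2.4202  idx=[0, 0, 0, 1, 1, 1, 4]
step 3: w=[0.1099, 0.1099, 0.1099, 0.1099, 0.1099, 0.1099, 0.3407]  mean=-0.0546  Neff=5.3048  idx=[0, 2, 3, 4, 6, 6, 6]

post_mean = -0.0546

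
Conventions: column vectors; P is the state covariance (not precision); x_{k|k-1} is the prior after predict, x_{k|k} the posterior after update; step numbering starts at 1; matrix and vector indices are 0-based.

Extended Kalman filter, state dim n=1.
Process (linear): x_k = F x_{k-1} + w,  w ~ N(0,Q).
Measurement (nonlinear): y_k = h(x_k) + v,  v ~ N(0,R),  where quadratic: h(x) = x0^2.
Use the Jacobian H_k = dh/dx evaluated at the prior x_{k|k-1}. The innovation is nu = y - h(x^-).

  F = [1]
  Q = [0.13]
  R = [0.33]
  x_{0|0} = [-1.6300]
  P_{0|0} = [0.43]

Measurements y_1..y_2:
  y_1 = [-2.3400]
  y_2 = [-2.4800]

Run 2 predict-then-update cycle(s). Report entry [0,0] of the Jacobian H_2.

step 1: x^-=[-1.6300]  P^-=[0.5600]  H_jac=[-3.2600]  S=[6.2815]  K=[-0.2906]  nu=[-4.9969]  x^+=[-0.1777]  P^+=[0.0294]
step 2: x^-=[-0.1777]  P^-=[0.1594]  H_jac=[-0.3555]  S=[0.3501]  K=[-0.1618]  nu=[-2.5116]  x^+=[0.2288]  P^+=[0.1502]

H_jac[0,0] = -0.3555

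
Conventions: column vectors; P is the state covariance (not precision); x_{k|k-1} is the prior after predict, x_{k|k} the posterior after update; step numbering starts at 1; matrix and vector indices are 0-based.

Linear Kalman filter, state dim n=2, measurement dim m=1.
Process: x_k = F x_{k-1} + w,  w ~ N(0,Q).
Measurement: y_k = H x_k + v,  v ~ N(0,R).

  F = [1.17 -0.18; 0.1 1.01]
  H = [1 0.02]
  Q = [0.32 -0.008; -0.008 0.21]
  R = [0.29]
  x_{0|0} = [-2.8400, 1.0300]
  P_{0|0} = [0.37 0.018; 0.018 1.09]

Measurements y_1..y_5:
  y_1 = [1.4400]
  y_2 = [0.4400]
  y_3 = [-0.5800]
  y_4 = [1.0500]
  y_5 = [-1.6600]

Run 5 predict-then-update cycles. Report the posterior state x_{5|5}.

step 1: x^-=[-3.5082, 0.7563]  P^-=[0.8542 -0.1419; -0.1419 1.3292]  S=[1.1391]  K=[0.7474; -0.1013]  nu=[4.9331]  x^+=[0.1789, 0.2568]  P^+=[0.2179 -0.0557; -0.0557 1.3176]
step 2: x^-=[0.1631, 0.2773]  P^-=[0.6844 -0.2869; -0.2869 1.5450]  S=[0.9635]  K=[0.7043; -0.2657]  nu=[0.2713]  x^+=[0.3542, 0.2052]  P^+=[0.2064 -0.1066; -0.1066 1.4770]
step 3: x^-=[0.3775, 0.2427]  P^-=[0.6953 -0.3764; -0.3764 1.6972]  S=[0.9709]  K=[0.7084; -0.3527]  nu=[-0.9624]  x^+=[-0.3042, 0.5821]  P^+=[0.2081 -0.1338; -0.1338 1.5764]
step 4: x^-=[-0.4607, 0.5575]  P^-=[0.7123 -0.4260; -0.4260 1.7931]  S=[0.9860]  K=[0.7138; -0.3956]  nu=[1.4995]  x^+=[0.6097, -0.0358]  P^+=[0.2099 -0.1475; -0.1475 1.6388]
step 5: x^-=[0.7198, 0.0248]  P^-=[0.7226 -0.4530; -0.4530 1.8540]  S=[0.9953]  K=[0.7170; -0.4179]  nu=[-2.3803]  x^+=[-0.9868, 1.0196]  P^+=[0.2110 -0.1548; -0.1548 1.6802]

x_post = [-0.9868, 1.0196]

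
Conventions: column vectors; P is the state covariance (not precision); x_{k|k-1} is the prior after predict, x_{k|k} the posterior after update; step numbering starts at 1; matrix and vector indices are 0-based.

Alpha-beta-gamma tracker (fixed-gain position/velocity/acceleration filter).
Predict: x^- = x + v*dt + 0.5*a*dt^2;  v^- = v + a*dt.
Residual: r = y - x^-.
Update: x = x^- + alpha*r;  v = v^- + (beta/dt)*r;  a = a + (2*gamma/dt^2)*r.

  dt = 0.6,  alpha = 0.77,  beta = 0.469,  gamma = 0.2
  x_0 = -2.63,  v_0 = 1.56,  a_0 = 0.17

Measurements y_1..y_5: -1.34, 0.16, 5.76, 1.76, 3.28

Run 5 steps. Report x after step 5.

step 1: x_pred=-1.6634  r=0.3234  x^+=-1.4144  v^+=1.9148  a^+=0.5293
step 2: x_pred=-0.1702  r=0.3302  x^+=0.0840  v^+=2.4905  a^+=0.8963
step 3: x_pred=1.7397  r=4.0203  x^+=4.8353  v^+=6.1708  a^+=5.3633
step 4: x_pred=9.5032  r=-7.7432  x^+=3.5409  v^+=3.3362  a^+=-3.2403
step 5: x_pred=4.9594  r=-1.6794  x^+=3.6663  v^+=0.0793  a^+=-5.1063

x_post = 3.6663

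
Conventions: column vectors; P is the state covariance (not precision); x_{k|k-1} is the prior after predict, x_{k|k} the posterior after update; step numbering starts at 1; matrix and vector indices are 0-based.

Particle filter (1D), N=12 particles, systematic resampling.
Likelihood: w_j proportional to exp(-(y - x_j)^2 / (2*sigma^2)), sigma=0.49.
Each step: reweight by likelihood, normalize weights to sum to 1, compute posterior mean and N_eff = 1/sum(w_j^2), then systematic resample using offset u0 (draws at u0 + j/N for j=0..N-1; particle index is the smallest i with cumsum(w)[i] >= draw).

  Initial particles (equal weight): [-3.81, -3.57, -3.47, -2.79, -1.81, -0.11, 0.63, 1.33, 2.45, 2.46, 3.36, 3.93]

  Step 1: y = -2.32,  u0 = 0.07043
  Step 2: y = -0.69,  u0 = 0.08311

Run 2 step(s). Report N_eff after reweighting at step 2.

N_eff = 6.0140

step 1: w=[0.0074, 0.0291, 0.0480, 0.4764, 0.4390, 0.0000, 0.0000, 0.0000, 0.0000, 0.0000, 0.0000, 0.0000]  mean=-2.4227  Neff=2.3648  idx=[2, 3, 3, 3, 3, 3, 4, 4, 4, 4, 4, 4]
step 2: w=[0.0000, 0.0002, 0.0002, 0.0002, 0.0002, 0.0002, 0.1665, 0.1665, 0.1665, 0.1665, 0.1665, 0.1665]  mean=-1.8111  Neff=6.0140  idx=[6, 6, 7, 7, 8, 8, 9, 9, 10, 10, 11, 11]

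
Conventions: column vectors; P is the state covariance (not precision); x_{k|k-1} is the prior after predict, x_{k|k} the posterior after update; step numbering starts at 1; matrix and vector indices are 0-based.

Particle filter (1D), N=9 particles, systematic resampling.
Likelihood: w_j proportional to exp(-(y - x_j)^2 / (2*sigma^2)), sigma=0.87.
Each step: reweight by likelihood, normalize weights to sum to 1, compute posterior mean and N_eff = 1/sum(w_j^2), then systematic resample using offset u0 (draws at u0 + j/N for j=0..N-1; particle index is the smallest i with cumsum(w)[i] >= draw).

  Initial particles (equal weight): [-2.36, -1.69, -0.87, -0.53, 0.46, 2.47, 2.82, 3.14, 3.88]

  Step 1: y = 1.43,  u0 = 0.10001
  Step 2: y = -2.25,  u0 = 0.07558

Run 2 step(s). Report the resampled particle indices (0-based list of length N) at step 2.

step 1: w=[0.0000, 0.0010, 0.0192, 0.0500, 0.3398, 0.3097, 0.1766, 0.0917, 0.0120]  mean=1.7084  Neff=3.9377  idx=[4, 4, 4, 5, 5, 5, 6, 6, 8]
step 2: w=[0.3333, 0.3333, 0.3333, 0.0000, 0.0000, 0.0000, 0.0000, 0.0000, 0.0000]  mean=0.4601  Neff=3.0003  idx=[0, 0, 0, 1, 1, 1, 2, 2, 2]

resampled_idx = [0, 0, 0, 1, 1, 1, 2, 2, 2]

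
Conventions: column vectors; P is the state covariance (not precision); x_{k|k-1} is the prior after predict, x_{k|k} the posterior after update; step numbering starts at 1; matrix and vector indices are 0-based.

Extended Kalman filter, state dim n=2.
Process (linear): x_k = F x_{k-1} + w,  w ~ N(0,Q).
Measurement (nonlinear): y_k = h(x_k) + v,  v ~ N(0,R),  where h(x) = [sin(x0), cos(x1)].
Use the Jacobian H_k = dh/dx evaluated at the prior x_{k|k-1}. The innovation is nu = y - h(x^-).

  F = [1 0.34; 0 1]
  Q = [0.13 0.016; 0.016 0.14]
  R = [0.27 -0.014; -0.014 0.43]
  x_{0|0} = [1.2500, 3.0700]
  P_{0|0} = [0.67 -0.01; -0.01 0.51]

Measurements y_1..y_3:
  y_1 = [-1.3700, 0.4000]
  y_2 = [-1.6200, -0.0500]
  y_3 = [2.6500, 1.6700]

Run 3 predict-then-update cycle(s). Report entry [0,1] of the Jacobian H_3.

step 1: x^-=[2.2938, 3.0700]  P^-=[0.8522 0.1794; 0.1794 0.6500]  H_jac=[-0.6616 0.0000; 0.0000 -0.0715]  S=[0.6430 -0.0055; -0.0055 0.4333]  K=[-0.8771 -0.0408; -0.1855 -0.1097]  nu=[-2.1198, 1.3974]  x^+=[4.0962, 3.3100]  P^+=[0.3571 0.0734; 0.0734 0.6229]
step 2: x^-=[5.2216, 3.3100]  P^-=[0.6090 0.3012; 0.3012 0.7629]  H_jac=[0.4875 0.0000; 0.0000 0.1677]  S=[0.4147 0.0106; 0.0106 0.4514]  K=[0.7134 0.0951; 0.3470 0.2752]  nu=[-0.7469, 0.9358]  x^+=[4.7778, 3.3084]  P^+=[0.3924 0.1843; 0.1843 0.6767]
step 3: x^-=[5.9026, 3.3084]  P^-=[0.7259 0.4304; 0.4304 0.8167]  H_jac=[0.9285 0.0000; 0.0000 0.1660]  S=[0.8957 0.0523; 0.0523 0.4525]  K=[0.7482 0.0714; 0.4315 0.2498]  nu=[3.0214, 2.6561]  x^+=[8.3529, 5.2755]  P^+=[0.2165 0.1217; 0.1217 0.6105]

H_jac[0,1] = 0.0000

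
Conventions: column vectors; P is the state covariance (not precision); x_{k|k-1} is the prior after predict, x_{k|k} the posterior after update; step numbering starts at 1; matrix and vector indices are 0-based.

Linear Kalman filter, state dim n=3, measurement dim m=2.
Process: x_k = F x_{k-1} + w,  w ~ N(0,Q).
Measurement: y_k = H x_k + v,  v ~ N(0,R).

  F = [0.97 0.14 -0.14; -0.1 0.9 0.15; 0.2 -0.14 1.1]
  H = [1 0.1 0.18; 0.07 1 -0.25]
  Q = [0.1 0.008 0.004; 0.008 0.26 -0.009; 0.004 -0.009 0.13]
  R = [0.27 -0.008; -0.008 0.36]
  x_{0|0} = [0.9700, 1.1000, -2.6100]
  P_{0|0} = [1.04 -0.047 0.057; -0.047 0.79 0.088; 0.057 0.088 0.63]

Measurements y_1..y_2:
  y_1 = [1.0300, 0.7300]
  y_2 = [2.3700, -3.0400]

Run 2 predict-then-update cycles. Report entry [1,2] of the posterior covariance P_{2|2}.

P_post[1,2] = 0.2624

step 1: x^-=[1.4603, 0.5015, -2.8310]  P^-=[1.0747 -0.0471 0.1728; -0.0471 0.9550 0.0462; 0.1728 0.0462 0.9500]  S=[1.4395 0.0387; 0.0387 1.3439]  K=[0.7658 -0.0333; 0.0206 0.6990; 0.2458 -0.1404]  nu=[0.0291, -0.5815]  x^+=[1.5019, 0.0957, -2.7422]  P^+=[0.2310 -0.0593 -0.1000; -0.0593 0.2967 0.1643; -0.1000 0.1643 0.8392]
step 2: x^-=[1.8542, -0.4754, -2.7294]  P^-=[0.3442 -0.0787 -0.1552; -0.0787 0.5795 0.2431; -0.1552 0.2431 1.0692]  S=[0.5918 0.0212; 0.0212 0.8809]  K=[0.5222 -0.0305; 0.0180 0.5822; 0.1055 -0.0423]  nu=[1.0546, -3.3767]  x^+=[2.5081, -2.4224, -2.4753]  P^+=[0.1827 -0.0751 -0.1884; -0.0751 0.2803 0.2624; -0.1884 0.2624 1.0612]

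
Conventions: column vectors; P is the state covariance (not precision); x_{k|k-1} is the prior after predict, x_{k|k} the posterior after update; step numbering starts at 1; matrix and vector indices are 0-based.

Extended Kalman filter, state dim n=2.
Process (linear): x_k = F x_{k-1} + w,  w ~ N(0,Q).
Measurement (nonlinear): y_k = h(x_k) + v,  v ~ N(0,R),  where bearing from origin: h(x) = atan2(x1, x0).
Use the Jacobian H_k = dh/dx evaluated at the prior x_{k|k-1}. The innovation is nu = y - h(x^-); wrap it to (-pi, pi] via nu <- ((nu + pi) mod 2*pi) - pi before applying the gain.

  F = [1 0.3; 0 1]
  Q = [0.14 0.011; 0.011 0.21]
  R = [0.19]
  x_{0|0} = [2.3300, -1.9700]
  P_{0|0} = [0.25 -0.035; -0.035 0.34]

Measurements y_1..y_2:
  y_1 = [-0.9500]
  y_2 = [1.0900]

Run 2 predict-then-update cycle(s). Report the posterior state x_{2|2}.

step 1: x^-=[1.7390, -1.9700]  P^-=[0.3996 0.0780; 0.0780 0.5500]  H_jac=[0.2853 0.2518]  S=[0.2686]  K=[0.4975; 0.5985]  nu=[-0.1024]  x^+=[1.6881, -2.0313]  P^+=[0.3331 -0.0020; -0.0020 0.4538]
step 2: x^-=[1.0787, -2.0313]  P^-=[0.5128 0.1451; 0.1451 0.6638]  H_jac=[0.3840 0.2039]  S=[0.3159]  K=[0.7169; 0.6048]  nu=[2.1726]  x^+=[2.6362, -0.7172]  P^+=[0.3504 0.0081; 0.0081 0.5482]

x_post = [2.6362, -0.7172]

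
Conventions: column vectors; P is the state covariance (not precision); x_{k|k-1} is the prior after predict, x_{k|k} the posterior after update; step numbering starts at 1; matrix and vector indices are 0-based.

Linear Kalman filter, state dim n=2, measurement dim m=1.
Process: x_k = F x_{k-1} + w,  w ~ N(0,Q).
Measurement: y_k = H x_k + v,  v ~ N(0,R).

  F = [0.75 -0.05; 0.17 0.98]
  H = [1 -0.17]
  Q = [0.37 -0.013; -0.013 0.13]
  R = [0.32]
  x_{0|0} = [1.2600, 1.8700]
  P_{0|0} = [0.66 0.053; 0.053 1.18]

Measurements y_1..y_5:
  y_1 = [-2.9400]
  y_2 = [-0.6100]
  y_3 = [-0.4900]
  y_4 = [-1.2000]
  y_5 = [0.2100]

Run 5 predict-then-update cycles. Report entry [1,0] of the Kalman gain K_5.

step 1: x^-=[0.8515, 2.0468]  P^-=[0.7402 0.0518; 0.0518 1.3000]  S=[1.0802]  K=[0.6771; -0.1566]  nu=[-3.4435]  x^+=[-1.4802, 2.5861]  P^+=[0.2450 0.1664; 0.1664 1.2735]
step 2: x^-=[-1.2395, 2.2827]  P^-=[0.4985 0.0767; 0.0767 1.4156]  S=[0.8333]  K=[0.5826; -0.1967]  nu=[1.0175]  x^+=[-0.6467, 2.0826]  P^+=[0.2157 0.1722; 0.1722 1.3833]
step 3: x^-=[-0.5892, 1.9310]  P^-=[0.4819 0.0718; 0.0718 1.5222]  S=[0.8214]  K=[0.5718; -0.2276]  nu=[0.4274]  x^+=[-0.3448, 1.8337]  P^+=[0.2133 0.1787; 0.1787 1.4796]
step 4: x^-=[-0.3503, 1.7384]  P^-=[0.4803 0.0715; 0.0715 1.6168]  S=[0.8227]  K=[0.5690; -0.2471]  nu=[-0.5542]  x^+=[-0.6656, 1.8754]  P^+=[0.2139 0.1872; 0.1872 1.5665]
step 5: x^-=[-0.5930, 1.7247]  P^-=[0.4802 0.0735; 0.0735 1.7030]  S=[0.8244]  K=[0.5673; -0.2620]  nu=[1.0962]  x^+=[0.0289, 1.4375]  P^+=[0.2149 0.1961; 0.1961 1.6465]

K[1,0] = -0.2620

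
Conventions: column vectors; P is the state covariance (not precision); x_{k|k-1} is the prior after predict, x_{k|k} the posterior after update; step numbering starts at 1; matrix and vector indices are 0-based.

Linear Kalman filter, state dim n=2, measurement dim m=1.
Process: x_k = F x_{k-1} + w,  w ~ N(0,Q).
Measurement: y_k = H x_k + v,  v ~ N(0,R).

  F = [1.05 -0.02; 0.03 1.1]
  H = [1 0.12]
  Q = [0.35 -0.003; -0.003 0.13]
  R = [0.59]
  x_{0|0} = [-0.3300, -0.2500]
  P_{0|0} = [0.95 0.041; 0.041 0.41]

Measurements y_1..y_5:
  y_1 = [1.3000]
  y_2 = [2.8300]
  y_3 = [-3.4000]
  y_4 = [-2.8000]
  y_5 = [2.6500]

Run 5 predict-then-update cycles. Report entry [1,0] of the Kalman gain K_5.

step 1: x^-=[-0.3415, -0.2849]  P^-=[1.3958 0.0652; 0.0652 0.6297]  S=[2.0105]  K=[0.6981; 0.0700]  nu=[1.6757]  x^+=[0.8284, -0.1676]  P^+=[0.4159 -0.0331; -0.0331 0.6198]
step 2: x^-=[0.8731, -0.1595]  P^-=[0.8101 -0.0417; -0.0417 0.8782]  S=[1.4028]  K=[0.5740; 0.0454]  nu=[1.9760]  x^+=[2.0073, -0.0698]  P^+=[0.3480 -0.0782; -0.0782 0.8753]
step 3: x^-=[2.1090, -0.0165]  P^-=[0.7373 -0.1016; -0.1016 1.1842]  S=[1.3200]  K=[0.5493; 0.0307]  nu=[-5.5071]  x^+=[-0.9163, -0.1854]  P^+=[0.3390 -0.1239; -0.1239 1.1830]
step 4: x^-=[-0.9584, -0.2314]  P^-=[0.7294 -0.1613; -0.1613 1.5535]  S=[1.3031]  K=[0.5449; 0.0193]  nu=[-1.8139]  x^+=[-1.9467, -0.2664]  P^+=[0.3425 -0.1750; -0.1750 1.5530]
step 5: x^-=[-2.0388, -0.3514]  P^-=[0.7356 -0.2284; -0.2284 1.9979]  S=[1.2995]  K=[0.5449; 0.0087]  nu=[4.7309]  x^+=[0.5393, -0.3101]  P^+=[0.3497 -0.2346; -0.2346 1.9978]

K[1,0] = 0.0087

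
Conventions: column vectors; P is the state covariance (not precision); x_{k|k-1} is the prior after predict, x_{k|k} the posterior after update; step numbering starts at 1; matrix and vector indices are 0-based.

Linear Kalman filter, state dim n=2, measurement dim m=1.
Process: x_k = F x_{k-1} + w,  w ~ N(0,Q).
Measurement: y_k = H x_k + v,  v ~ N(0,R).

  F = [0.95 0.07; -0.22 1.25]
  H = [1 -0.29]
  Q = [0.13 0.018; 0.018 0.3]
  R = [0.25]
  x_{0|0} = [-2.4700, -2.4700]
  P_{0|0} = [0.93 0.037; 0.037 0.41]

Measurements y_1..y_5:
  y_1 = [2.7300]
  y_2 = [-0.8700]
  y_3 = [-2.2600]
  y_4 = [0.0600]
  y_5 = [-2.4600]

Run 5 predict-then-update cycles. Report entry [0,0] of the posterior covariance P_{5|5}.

P_post[0,0] = 0.5281

step 1: x^-=[-2.5194, -2.5441]  P^-=[0.9763 -0.0971; -0.0971 0.9653]  S=[1.3638]  K=[0.7365; -0.2765]  nu=[4.5116]  x^+=[0.8034, -3.7915]  P^+=[0.2365 0.1806; 0.1806 0.8610]
step 2: x^-=[0.4978, -4.9161]  P^-=[0.3717 0.2556; 0.2556 1.5575]  S=[0.6044]  K=[0.4923; -0.3244]  nu=[-2.7935]  x^+=[-0.8774, -4.0098]  P^+=[0.2252 0.3521; 0.3521 1.4939]
step 3: x^-=[-1.1142, -4.8192]  P^-=[0.3874 0.5144; 0.5144 2.4514]  S=[0.5452]  K=[0.4369; -0.3605]  nu=[-2.5434]  x^+=[-2.2255, -3.9023]  P^+=[0.2833 0.6002; 0.6002 2.3806]
step 4: x^-=[-2.3873, -4.3883]  P^-=[0.4772 0.8706; 0.8706 3.7032]  S=[0.5336]  K=[0.4210; -0.3810]  nu=[1.1747]  x^+=[-1.8927, -4.8358]  P^+=[0.3826 0.9562; 0.9562 3.6257]
step 5: x^-=[-2.1366, -5.6284]  P^-=[0.6202 1.3761; 1.3761 5.4578]  S=[0.5311]  K=[0.4164; -0.3892]  nu=[-1.9556]  x^+=[-2.9509, -4.8673]  P^+=[0.5281 1.4622; 1.4622 5.3774]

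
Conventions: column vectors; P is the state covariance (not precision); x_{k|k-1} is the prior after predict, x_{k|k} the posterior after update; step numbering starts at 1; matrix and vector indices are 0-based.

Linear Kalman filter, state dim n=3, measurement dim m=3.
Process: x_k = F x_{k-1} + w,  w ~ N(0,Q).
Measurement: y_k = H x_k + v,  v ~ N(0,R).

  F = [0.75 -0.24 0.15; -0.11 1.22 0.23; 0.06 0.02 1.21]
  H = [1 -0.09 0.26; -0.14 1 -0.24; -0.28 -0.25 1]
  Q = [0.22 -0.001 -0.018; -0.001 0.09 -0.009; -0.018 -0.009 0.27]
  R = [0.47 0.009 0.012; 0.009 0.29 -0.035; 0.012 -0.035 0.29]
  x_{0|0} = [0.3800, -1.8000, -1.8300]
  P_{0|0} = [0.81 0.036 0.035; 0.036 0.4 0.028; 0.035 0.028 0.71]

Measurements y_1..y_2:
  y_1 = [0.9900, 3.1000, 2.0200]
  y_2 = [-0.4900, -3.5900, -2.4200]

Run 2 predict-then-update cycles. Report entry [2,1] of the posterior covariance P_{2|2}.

P_post[2,1] = 0.0785

step 1: x^-=[0.4425, -2.6587, -2.2275]  P^-=[0.7075 -0.1175 0.1694; -0.1175 0.7370 0.2328; 0.1694 0.2328 1.3191]  S=[1.3710 -0.3390 0.3209; -0.3390 1.0494 -0.2448; 0.3209 -0.2448 1.4829]  K=[0.5646 -0.0948 -0.1373; 0.0496 0.7188 0.1629; 0.2091 0.1513 0.7980]  nu=[0.8874, 5.2860, 3.7067]  x^+=[-0.0667, 1.7887, 1.7161]  P^+=[0.2529 0.0294 0.0484; 0.0294 0.2284 0.0880; 0.0484 0.0880 0.2642]
step 2: x^-=[-0.2219, 2.5843, 2.1083]  P^-=[0.3753 -0.0331 0.0594; -0.0331 0.4861 0.1951; 0.0594 0.1951 0.6692]  S=[0.9222 -0.1241 0.1241; -0.1241 0.7416 -0.0918; 0.1241 -0.0918 0.8836]  K=[0.4316 -0.0763 -0.1109; 0.0348 0.6234 0.1537; 0.1627 0.1462 0.6757]  nu=[-0.5836, -5.6994, -3.9443]  x^+=[0.3983, -1.5953, -1.4851]  P^+=[0.1936 0.0212 0.0352; 0.0212 0.1975 0.0785; 0.0352 0.0785 0.2223]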